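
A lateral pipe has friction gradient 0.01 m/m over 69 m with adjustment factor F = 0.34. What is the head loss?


hf = J * L * F = 0.01 * 69 * 0.34 = 0.2346 m

0.2346 m


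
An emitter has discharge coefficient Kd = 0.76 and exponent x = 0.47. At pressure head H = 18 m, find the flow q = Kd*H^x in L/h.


q = Kd * H^x = 0.76 * 18^0.47 = 0.76 * 3.890255

2.9566 L/h


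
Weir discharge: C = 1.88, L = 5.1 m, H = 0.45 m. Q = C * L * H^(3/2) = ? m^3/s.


Q = C * L * H^(3/2) = 1.88 * 5.1 * 0.45^1.5 = 1.88 * 5.1 * 0.301869

2.8943 m^3/s


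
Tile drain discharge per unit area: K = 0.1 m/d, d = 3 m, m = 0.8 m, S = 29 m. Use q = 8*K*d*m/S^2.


q = 8*K*d*m/S^2
q = 8*0.1*3*0.8/29^2
q = 1.9200 / 841

0.0023 m/d


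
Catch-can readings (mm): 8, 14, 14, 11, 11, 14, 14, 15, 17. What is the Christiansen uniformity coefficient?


mean = 13.111111 mm
MAD = 2.074074 mm
CU = (1 - 2.074074/13.111111)*100

84.1808 %


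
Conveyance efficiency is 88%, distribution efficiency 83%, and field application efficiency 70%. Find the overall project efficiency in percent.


Ec = 0.88, Eb = 0.83, Ea = 0.7
E = 0.88 * 0.83 * 0.7 * 100 = 51.1280%

51.1280 %


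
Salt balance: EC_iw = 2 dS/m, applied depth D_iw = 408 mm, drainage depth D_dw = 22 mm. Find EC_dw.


EC_dw = EC_iw * D_iw / D_dw
EC_dw = 2 * 408 / 22
EC_dw = 816 / 22

37.0909 dS/m


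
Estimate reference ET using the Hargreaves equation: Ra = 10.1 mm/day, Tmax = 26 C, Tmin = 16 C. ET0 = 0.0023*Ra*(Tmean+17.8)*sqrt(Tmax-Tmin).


Tmean = (Tmax + Tmin)/2 = (26 + 16)/2 = 21.0
ET0 = 0.0023 * 10.1 * (21.0 + 17.8) * sqrt(26 - 16)
ET0 = 0.0023 * 10.1 * 38.8 * 3.162278

2.8502 mm/day


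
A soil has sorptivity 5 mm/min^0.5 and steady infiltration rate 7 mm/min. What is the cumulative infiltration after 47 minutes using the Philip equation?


F = S*sqrt(t) + A*t
F = 5*sqrt(47) + 7*47
F = 5*6.855655 + 329

363.2783 mm


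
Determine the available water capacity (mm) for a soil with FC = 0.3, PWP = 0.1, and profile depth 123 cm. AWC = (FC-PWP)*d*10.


AWC = (FC - PWP) * d * 10
AWC = (0.3 - 0.1) * 123 * 10
AWC = 0.2000 * 123 * 10

246.0000 mm


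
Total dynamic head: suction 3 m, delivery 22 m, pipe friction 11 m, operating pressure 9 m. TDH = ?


TDH = Hs + Hd + hf + Hp = 3 + 22 + 11 + 9 = 45

45 m


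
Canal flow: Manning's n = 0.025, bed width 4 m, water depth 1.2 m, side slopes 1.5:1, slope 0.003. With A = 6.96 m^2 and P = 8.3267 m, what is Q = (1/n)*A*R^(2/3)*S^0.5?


R = A/P = 6.96/8.3267 = 0.835865
Q = (1/0.025) * 6.96 * 0.835865^(2/3) * 0.003^0.5

13.5307 m^3/s


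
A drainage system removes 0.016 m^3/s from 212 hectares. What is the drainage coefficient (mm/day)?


DC = Q * 86400 / (A * 10000) * 1000
DC = 0.016 * 86400 / (212 * 10000) * 1000
DC = 1382400.0000 / 2120000

0.6521 mm/day


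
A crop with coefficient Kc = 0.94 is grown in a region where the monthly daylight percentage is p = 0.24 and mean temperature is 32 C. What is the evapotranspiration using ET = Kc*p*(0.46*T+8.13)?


ET = Kc * p * (0.46*T + 8.13)
ET = 0.94 * 0.24 * (0.46*32 + 8.13)
ET = 0.94 * 0.24 * 22.8500

5.1550 mm/day


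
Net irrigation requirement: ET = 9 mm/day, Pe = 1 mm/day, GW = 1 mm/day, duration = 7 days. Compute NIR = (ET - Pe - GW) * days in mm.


Daily deficit = ET - Pe - GW = 9 - 1 - 1 = 7 mm/day
NIR = 7 * 7 = 49 mm

49.0000 mm


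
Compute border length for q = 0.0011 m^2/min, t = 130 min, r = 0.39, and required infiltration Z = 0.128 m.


L = q*t/((1+r)*Z)
L = 0.0011*130/((1+0.39)*0.128)
L = 0.143/0.17792

0.8037 m


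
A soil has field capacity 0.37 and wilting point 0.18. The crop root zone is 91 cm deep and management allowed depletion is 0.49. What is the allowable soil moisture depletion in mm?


SMD = (FC - PWP) * d * MAD * 10
SMD = (0.37 - 0.18) * 91 * 0.49 * 10
SMD = 0.1900 * 91 * 0.49 * 10

84.7210 mm


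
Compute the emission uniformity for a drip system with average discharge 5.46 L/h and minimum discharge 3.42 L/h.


EU = (q_min/q_avg)*100 = (3.42/5.46)*100 = 62.6374%

62.6374 %


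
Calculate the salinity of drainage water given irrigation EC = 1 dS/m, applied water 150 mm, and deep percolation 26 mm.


EC_dw = EC_iw * D_iw / D_dw
EC_dw = 1 * 150 / 26
EC_dw = 150 / 26

5.7692 dS/m


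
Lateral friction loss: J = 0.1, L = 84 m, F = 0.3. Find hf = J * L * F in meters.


hf = J * L * F = 0.1 * 84 * 0.3 = 2.5200 m

2.5200 m


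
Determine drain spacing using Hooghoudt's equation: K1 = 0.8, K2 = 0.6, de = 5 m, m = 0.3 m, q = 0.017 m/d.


S^2 = 8*K2*de*m/q + 4*K1*m^2/q
S^2 = 8*0.6*5*0.3/0.017 + 4*0.8*0.3^2/0.017
S = sqrt(440.4706)

20.9874 m


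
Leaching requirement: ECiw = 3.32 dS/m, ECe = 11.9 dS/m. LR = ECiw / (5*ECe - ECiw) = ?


LR = ECiw / (5*ECe - ECiw)
LR = 3.32 / (5*11.9 - 3.32)
LR = 3.32 / 56.1800

0.0591


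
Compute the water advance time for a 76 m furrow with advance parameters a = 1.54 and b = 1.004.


t = (L/a)^(1/b)
t = (76/1.54)^(1/1.004)
t = 49.350649^(1/1.004)

48.5900 min


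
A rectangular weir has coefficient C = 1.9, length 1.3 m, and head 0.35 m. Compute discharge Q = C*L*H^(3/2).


Q = C * L * H^(3/2) = 1.9 * 1.3 * 0.35^1.5 = 1.9 * 1.3 * 0.207063

0.5114 m^3/s


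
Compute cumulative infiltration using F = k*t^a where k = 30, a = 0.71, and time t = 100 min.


F = k * t^a = 30 * 100^0.71
F = 30 * 26.302680

789.0804 mm


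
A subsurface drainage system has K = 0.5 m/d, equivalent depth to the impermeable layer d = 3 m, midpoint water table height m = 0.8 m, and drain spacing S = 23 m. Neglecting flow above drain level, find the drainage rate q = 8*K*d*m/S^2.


q = 8*K*d*m/S^2
q = 8*0.5*3*0.8/23^2
q = 9.6000 / 529

0.0181 m/d


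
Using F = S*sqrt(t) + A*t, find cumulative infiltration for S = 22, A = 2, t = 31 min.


F = S*sqrt(t) + A*t
F = 22*sqrt(31) + 2*31
F = 22*5.567764 + 62

184.4908 mm


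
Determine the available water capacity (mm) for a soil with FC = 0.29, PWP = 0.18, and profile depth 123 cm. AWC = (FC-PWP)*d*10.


AWC = (FC - PWP) * d * 10
AWC = (0.29 - 0.18) * 123 * 10
AWC = 0.1100 * 123 * 10

135.3000 mm


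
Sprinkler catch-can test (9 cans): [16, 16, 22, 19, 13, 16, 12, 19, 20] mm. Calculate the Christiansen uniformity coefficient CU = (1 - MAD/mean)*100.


mean = 17.000000 mm
MAD = 2.666667 mm
CU = (1 - 2.666667/17.000000)*100

84.3137 %


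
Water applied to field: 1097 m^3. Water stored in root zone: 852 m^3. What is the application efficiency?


Ea = V_root / V_field * 100 = 852 / 1097 * 100 = 77.6664%

77.6664 %


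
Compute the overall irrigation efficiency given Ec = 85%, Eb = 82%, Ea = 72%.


Ec = 0.85, Eb = 0.82, Ea = 0.72
E = 0.85 * 0.82 * 0.72 * 100 = 50.1840%

50.1840 %


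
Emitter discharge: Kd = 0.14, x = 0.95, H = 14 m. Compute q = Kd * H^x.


q = Kd * H^x = 0.14 * 14^0.95 = 0.14 * 12.269352

1.7177 L/h


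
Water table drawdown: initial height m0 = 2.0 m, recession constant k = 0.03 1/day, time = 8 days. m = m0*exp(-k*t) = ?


m = m0 * exp(-k*t)
m = 2.0 * exp(-0.03 * 8)
m = 2.0 * exp(-0.2400)

1.5733 m


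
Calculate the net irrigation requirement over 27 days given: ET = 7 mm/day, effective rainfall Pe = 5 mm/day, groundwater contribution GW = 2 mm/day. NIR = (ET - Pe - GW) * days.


Daily deficit = ET - Pe - GW = 7 - 5 - 2 = 0 mm/day
NIR = 0 * 27 = 0 mm

0 mm


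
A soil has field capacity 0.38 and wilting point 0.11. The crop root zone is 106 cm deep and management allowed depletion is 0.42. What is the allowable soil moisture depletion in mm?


SMD = (FC - PWP) * d * MAD * 10
SMD = (0.38 - 0.11) * 106 * 0.42 * 10
SMD = 0.2700 * 106 * 0.42 * 10

120.2040 mm


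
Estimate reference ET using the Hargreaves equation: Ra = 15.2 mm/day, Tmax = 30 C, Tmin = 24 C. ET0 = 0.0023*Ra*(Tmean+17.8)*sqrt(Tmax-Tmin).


Tmean = (Tmax + Tmin)/2 = (30 + 24)/2 = 27.0
ET0 = 0.0023 * 15.2 * (27.0 + 17.8) * sqrt(30 - 24)
ET0 = 0.0023 * 15.2 * 44.8 * 2.449490

3.8364 mm/day


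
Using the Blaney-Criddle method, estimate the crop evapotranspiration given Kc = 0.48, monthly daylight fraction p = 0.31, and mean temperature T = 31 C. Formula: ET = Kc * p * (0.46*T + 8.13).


ET = Kc * p * (0.46*T + 8.13)
ET = 0.48 * 0.31 * (0.46*31 + 8.13)
ET = 0.48 * 0.31 * 22.3900

3.3316 mm/day


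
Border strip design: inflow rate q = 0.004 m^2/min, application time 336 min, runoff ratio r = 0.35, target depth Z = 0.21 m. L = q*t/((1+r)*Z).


L = q*t/((1+r)*Z)
L = 0.004*336/((1+0.35)*0.21)
L = 1.344/0.2835

4.7407 m


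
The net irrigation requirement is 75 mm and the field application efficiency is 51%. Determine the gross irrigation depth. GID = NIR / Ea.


Ea = 51% = 0.51
GID = NIR / Ea = 75 / 0.51 = 147.0588 mm

147.0588 mm


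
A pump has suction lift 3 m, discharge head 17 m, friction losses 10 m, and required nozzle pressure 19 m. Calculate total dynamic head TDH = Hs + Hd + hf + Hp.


TDH = Hs + Hd + hf + Hp = 3 + 17 + 10 + 19 = 49

49 m


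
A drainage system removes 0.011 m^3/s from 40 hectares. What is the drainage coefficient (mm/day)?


DC = Q * 86400 / (A * 10000) * 1000
DC = 0.011 * 86400 / (40 * 10000) * 1000
DC = 950400.0000 / 400000

2.3760 mm/day


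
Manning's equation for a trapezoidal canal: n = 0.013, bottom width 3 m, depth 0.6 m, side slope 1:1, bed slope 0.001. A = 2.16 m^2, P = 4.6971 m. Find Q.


R = A/P = 2.16/4.6971 = 0.459858
Q = (1/0.013) * 2.16 * 0.459858^(2/3) * 0.001^0.5

3.1303 m^3/s


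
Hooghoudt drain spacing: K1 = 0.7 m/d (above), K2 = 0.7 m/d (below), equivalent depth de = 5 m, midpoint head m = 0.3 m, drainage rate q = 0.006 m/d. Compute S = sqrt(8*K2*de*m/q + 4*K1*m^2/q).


S^2 = 8*K2*de*m/q + 4*K1*m^2/q
S^2 = 8*0.7*5*0.3/0.006 + 4*0.7*0.3^2/0.006
S = sqrt(1442.0000)

37.9737 m


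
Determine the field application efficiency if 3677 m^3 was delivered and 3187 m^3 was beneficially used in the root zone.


Ea = V_root / V_field * 100 = 3187 / 3677 * 100 = 86.6739%

86.6739 %


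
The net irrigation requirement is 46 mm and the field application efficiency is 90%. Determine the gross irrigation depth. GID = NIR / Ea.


Ea = 90% = 0.9
GID = NIR / Ea = 46 / 0.9 = 51.1111 mm

51.1111 mm


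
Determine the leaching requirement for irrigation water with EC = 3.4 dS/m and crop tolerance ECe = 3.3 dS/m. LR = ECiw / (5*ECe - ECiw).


LR = ECiw / (5*ECe - ECiw)
LR = 3.4 / (5*3.3 - 3.4)
LR = 3.4 / 13.1000

0.2595


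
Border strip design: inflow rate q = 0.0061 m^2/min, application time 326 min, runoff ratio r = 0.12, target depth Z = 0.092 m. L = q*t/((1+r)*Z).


L = q*t/((1+r)*Z)
L = 0.0061*326/((1+0.12)*0.092)
L = 1.9886/0.10304

19.2993 m


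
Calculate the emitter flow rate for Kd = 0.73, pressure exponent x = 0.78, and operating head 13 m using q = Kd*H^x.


q = Kd * H^x = 0.73 * 13^0.78 = 0.73 * 7.393938

5.3976 L/h


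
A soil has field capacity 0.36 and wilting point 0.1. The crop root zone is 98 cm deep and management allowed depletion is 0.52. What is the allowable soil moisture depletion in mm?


SMD = (FC - PWP) * d * MAD * 10
SMD = (0.36 - 0.1) * 98 * 0.52 * 10
SMD = 0.2600 * 98 * 0.52 * 10

132.4960 mm


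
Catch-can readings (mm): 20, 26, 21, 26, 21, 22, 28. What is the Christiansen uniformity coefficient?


mean = 23.428571 mm
MAD = 2.775510 mm
CU = (1 - 2.775510/23.428571)*100

88.1533 %


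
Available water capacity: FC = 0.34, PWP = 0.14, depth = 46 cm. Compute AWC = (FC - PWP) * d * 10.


AWC = (FC - PWP) * d * 10
AWC = (0.34 - 0.14) * 46 * 10
AWC = 0.2000 * 46 * 10

92.0000 mm


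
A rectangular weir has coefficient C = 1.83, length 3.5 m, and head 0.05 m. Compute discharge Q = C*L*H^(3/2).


Q = C * L * H^(3/2) = 1.83 * 3.5 * 0.05^1.5 = 1.83 * 3.5 * 0.011180

0.0716 m^3/s


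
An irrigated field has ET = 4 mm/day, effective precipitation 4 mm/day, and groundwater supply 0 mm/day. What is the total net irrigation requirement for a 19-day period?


Daily deficit = ET - Pe - GW = 4 - 4 - 0 = 0 mm/day
NIR = 0 * 19 = 0 mm

0 mm


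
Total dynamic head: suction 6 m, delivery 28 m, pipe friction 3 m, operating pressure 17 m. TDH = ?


TDH = Hs + Hd + hf + Hp = 6 + 28 + 3 + 17 = 54

54 m


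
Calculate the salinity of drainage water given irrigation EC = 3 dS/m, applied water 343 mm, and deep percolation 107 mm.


EC_dw = EC_iw * D_iw / D_dw
EC_dw = 3 * 343 / 107
EC_dw = 1029 / 107

9.6168 dS/m


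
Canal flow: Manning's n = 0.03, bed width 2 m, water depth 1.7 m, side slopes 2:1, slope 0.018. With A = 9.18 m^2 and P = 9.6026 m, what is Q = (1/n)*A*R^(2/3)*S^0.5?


R = A/P = 9.18/9.6026 = 0.955991
Q = (1/0.03) * 9.18 * 0.955991^(2/3) * 0.018^0.5

39.8407 m^3/s


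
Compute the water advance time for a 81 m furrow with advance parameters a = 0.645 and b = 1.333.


t = (L/a)^(1/b)
t = (81/0.645)^(1/1.333)
t = 125.581395^(1/1.333)

37.5481 min


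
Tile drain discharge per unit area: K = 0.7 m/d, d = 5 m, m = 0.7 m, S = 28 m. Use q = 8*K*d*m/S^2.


q = 8*K*d*m/S^2
q = 8*0.7*5*0.7/28^2
q = 19.6000 / 784

0.0250 m/d


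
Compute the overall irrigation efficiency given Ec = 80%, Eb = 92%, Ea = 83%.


Ec = 0.8, Eb = 0.92, Ea = 0.83
E = 0.8 * 0.92 * 0.83 * 100 = 61.0880%

61.0880 %


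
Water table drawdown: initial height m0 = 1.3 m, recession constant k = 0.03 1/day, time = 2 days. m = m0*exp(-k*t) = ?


m = m0 * exp(-k*t)
m = 1.3 * exp(-0.03 * 2)
m = 1.3 * exp(-0.0600)

1.2243 m


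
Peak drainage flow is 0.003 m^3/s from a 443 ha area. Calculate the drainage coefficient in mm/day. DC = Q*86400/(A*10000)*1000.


DC = Q * 86400 / (A * 10000) * 1000
DC = 0.003 * 86400 / (443 * 10000) * 1000
DC = 259200.0000 / 4430000

0.0585 mm/day


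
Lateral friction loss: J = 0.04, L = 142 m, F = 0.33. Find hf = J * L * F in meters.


hf = J * L * F = 0.04 * 142 * 0.33 = 1.8744 m

1.8744 m


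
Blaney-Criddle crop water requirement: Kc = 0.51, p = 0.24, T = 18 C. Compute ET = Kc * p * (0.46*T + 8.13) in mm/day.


ET = Kc * p * (0.46*T + 8.13)
ET = 0.51 * 0.24 * (0.46*18 + 8.13)
ET = 0.51 * 0.24 * 16.4100

2.0086 mm/day


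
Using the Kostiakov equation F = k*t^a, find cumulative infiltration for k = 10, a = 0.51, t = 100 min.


F = k * t^a = 10 * 100^0.51
F = 10 * 10.471285

104.7129 mm


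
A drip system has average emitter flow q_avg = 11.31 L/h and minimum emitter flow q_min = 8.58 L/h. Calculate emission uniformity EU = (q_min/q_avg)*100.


EU = (q_min/q_avg)*100 = (8.58/11.31)*100 = 75.8621%

75.8621 %


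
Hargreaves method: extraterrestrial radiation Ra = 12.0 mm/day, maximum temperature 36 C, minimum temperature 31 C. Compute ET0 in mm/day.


Tmean = (Tmax + Tmin)/2 = (36 + 31)/2 = 33.5
ET0 = 0.0023 * 12.0 * (33.5 + 17.8) * sqrt(36 - 31)
ET0 = 0.0023 * 12.0 * 51.3 * 2.236068

3.1660 mm/day


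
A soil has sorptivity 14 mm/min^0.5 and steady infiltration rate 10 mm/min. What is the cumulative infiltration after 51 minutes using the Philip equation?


F = S*sqrt(t) + A*t
F = 14*sqrt(51) + 10*51
F = 14*7.141428 + 510

609.9800 mm


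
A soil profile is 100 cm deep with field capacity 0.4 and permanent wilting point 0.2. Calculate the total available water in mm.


AWC = (FC - PWP) * d * 10
AWC = (0.4 - 0.2) * 100 * 10
AWC = 0.2000 * 100 * 10

200.0000 mm


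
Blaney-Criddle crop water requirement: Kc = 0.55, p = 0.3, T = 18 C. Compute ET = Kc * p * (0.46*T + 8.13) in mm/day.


ET = Kc * p * (0.46*T + 8.13)
ET = 0.55 * 0.3 * (0.46*18 + 8.13)
ET = 0.55 * 0.3 * 16.4100

2.7077 mm/day


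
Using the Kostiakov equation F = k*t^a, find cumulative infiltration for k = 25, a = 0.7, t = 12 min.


F = k * t^a = 25 * 12^0.7
F = 25 * 5.694123

142.3531 mm


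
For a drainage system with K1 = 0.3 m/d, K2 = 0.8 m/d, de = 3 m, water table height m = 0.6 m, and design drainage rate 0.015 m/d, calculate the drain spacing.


S^2 = 8*K2*de*m/q + 4*K1*m^2/q
S^2 = 8*0.8*3*0.6/0.015 + 4*0.3*0.6^2/0.015
S = sqrt(796.8000)

28.2276 m


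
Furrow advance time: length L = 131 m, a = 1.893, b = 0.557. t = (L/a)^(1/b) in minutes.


t = (L/a)^(1/b)
t = (131/1.893)^(1/0.557)
t = 69.202324^(1/0.557)

2011.9991 min


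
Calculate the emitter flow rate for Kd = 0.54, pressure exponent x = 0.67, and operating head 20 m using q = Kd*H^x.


q = Kd * H^x = 0.54 * 20^0.67 = 0.54 * 7.442007

4.0187 L/h


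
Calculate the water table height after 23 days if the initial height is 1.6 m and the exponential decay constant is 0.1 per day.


m = m0 * exp(-k*t)
m = 1.6 * exp(-0.1 * 23)
m = 1.6 * exp(-2.3000)

0.1604 m


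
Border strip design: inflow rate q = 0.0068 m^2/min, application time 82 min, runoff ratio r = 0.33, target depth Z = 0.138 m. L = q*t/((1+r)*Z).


L = q*t/((1+r)*Z)
L = 0.0068*82/((1+0.33)*0.138)
L = 0.5576/0.18354

3.0380 m


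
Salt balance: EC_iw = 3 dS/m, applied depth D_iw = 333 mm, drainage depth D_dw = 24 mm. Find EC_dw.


EC_dw = EC_iw * D_iw / D_dw
EC_dw = 3 * 333 / 24
EC_dw = 999 / 24

41.6250 dS/m


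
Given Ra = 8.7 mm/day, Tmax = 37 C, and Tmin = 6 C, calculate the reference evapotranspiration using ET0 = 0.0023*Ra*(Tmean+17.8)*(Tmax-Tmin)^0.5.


Tmean = (Tmax + Tmin)/2 = (37 + 6)/2 = 21.5
ET0 = 0.0023 * 8.7 * (21.5 + 17.8) * sqrt(37 - 6)
ET0 = 0.0023 * 8.7 * 39.3 * 5.567764

4.3785 mm/day


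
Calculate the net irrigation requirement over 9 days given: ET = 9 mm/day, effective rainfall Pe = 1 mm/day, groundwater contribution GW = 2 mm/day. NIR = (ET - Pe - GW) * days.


Daily deficit = ET - Pe - GW = 9 - 1 - 2 = 6 mm/day
NIR = 6 * 9 = 54 mm

54.0000 mm


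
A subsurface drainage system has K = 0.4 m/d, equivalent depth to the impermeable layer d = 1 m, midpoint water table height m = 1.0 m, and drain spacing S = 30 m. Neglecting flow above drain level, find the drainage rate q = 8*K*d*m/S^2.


q = 8*K*d*m/S^2
q = 8*0.4*1*1.0/30^2
q = 3.2000 / 900

0.0036 m/d


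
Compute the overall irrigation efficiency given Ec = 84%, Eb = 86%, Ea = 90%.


Ec = 0.84, Eb = 0.86, Ea = 0.9
E = 0.84 * 0.86 * 0.9 * 100 = 65.0160%

65.0160 %


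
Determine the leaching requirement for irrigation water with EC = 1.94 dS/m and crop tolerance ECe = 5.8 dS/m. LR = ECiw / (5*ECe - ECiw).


LR = ECiw / (5*ECe - ECiw)
LR = 1.94 / (5*5.8 - 1.94)
LR = 1.94 / 27.0600

0.0717


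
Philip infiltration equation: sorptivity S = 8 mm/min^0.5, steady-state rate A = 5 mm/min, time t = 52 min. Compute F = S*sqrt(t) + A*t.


F = S*sqrt(t) + A*t
F = 8*sqrt(52) + 5*52
F = 8*7.211103 + 260

317.6888 mm


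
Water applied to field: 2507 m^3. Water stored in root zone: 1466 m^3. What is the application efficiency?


Ea = V_root / V_field * 100 = 1466 / 2507 * 100 = 58.4763%

58.4763 %


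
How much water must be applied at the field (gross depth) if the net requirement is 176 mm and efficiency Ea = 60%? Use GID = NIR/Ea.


Ea = 60% = 0.6
GID = NIR / Ea = 176 / 0.6 = 293.3333 mm

293.3333 mm


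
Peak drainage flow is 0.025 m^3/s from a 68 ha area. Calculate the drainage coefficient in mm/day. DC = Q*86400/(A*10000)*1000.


DC = Q * 86400 / (A * 10000) * 1000
DC = 0.025 * 86400 / (68 * 10000) * 1000
DC = 2160000.0000 / 680000

3.1765 mm/day


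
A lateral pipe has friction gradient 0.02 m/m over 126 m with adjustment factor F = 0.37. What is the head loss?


hf = J * L * F = 0.02 * 126 * 0.37 = 0.9324 m

0.9324 m


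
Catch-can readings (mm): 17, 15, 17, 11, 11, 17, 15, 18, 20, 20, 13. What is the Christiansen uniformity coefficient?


mean = 15.818182 mm
MAD = 2.561983 mm
CU = (1 - 2.561983/15.818182)*100

83.8036 %


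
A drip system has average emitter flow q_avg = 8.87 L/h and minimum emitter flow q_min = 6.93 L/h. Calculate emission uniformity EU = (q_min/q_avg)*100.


EU = (q_min/q_avg)*100 = (6.93/8.87)*100 = 78.1285%

78.1285 %


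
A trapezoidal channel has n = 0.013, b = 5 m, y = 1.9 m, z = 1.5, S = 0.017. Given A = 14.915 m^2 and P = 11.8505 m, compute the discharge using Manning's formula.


R = A/P = 14.915/11.8505 = 1.258597
Q = (1/0.013) * 14.915 * 1.258597^(2/3) * 0.017^0.5

174.3795 m^3/s


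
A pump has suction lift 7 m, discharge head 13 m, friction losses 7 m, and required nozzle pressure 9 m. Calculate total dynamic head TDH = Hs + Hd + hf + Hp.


TDH = Hs + Hd + hf + Hp = 7 + 13 + 7 + 9 = 36

36 m


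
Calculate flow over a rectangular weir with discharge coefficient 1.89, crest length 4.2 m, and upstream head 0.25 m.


Q = C * L * H^(3/2) = 1.89 * 4.2 * 0.25^1.5 = 1.89 * 4.2 * 0.125000

0.9922 m^3/s


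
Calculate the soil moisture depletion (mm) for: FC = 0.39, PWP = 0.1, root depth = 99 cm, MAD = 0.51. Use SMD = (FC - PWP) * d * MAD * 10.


SMD = (FC - PWP) * d * MAD * 10
SMD = (0.39 - 0.1) * 99 * 0.51 * 10
SMD = 0.2900 * 99 * 0.51 * 10

146.4210 mm


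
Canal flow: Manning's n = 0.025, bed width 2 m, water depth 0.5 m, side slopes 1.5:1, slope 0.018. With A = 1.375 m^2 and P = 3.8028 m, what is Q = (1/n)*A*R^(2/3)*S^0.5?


R = A/P = 1.375/3.8028 = 0.361576
Q = (1/0.025) * 1.375 * 0.361576^(2/3) * 0.018^0.5

3.7451 m^3/s


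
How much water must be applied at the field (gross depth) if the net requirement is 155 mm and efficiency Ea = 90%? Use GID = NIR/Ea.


Ea = 90% = 0.9
GID = NIR / Ea = 155 / 0.9 = 172.2222 mm

172.2222 mm


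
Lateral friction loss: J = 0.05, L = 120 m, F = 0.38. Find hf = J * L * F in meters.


hf = J * L * F = 0.05 * 120 * 0.38 = 2.2800 m

2.2800 m


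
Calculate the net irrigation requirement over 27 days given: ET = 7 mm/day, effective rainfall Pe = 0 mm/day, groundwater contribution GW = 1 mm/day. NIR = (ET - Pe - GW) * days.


Daily deficit = ET - Pe - GW = 7 - 0 - 1 = 6 mm/day
NIR = 6 * 27 = 162 mm

162.0000 mm


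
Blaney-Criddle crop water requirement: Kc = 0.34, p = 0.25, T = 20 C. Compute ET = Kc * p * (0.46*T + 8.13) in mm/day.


ET = Kc * p * (0.46*T + 8.13)
ET = 0.34 * 0.25 * (0.46*20 + 8.13)
ET = 0.34 * 0.25 * 17.3300

1.4731 mm/day


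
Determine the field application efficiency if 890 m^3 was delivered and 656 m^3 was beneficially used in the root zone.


Ea = V_root / V_field * 100 = 656 / 890 * 100 = 73.7079%

73.7079 %


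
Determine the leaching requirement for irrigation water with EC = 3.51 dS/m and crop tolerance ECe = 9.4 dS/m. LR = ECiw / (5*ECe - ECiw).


LR = ECiw / (5*ECe - ECiw)
LR = 3.51 / (5*9.4 - 3.51)
LR = 3.51 / 43.4900

0.0807


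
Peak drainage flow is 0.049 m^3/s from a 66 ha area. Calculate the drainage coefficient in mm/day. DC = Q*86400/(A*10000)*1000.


DC = Q * 86400 / (A * 10000) * 1000
DC = 0.049 * 86400 / (66 * 10000) * 1000
DC = 4233600.0000 / 660000

6.4145 mm/day


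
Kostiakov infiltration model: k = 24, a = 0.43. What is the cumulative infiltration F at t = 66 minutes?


F = k * t^a = 24 * 66^0.43
F = 24 * 6.059041

145.4170 mm


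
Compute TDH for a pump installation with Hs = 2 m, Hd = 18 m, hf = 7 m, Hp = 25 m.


TDH = Hs + Hd + hf + Hp = 2 + 18 + 7 + 25 = 52

52 m


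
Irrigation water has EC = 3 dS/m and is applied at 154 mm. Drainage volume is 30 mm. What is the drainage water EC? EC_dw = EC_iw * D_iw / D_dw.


EC_dw = EC_iw * D_iw / D_dw
EC_dw = 3 * 154 / 30
EC_dw = 462 / 30

15.4000 dS/m


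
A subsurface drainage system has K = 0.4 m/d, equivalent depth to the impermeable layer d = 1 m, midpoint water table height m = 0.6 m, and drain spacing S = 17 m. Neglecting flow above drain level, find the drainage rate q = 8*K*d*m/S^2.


q = 8*K*d*m/S^2
q = 8*0.4*1*0.6/17^2
q = 1.9200 / 289

0.0066 m/d


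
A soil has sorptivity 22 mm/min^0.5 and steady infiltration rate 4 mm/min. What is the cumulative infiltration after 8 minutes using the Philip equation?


F = S*sqrt(t) + A*t
F = 22*sqrt(8) + 4*8
F = 22*2.828427 + 32

94.2254 mm


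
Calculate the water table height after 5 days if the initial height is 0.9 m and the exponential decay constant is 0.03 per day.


m = m0 * exp(-k*t)
m = 0.9 * exp(-0.03 * 5)
m = 0.9 * exp(-0.1500)

0.7746 m


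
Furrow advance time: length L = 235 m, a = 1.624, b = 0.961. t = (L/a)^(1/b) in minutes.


t = (L/a)^(1/b)
t = (235/1.624)^(1/0.961)
t = 144.704433^(1/0.961)

177.0762 min


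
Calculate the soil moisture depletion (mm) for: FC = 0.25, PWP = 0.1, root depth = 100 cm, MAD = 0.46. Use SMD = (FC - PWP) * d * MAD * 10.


SMD = (FC - PWP) * d * MAD * 10
SMD = (0.25 - 0.1) * 100 * 0.46 * 10
SMD = 0.1500 * 100 * 0.46 * 10

69.0000 mm


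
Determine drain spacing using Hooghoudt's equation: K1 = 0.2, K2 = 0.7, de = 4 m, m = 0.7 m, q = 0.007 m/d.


S^2 = 8*K2*de*m/q + 4*K1*m^2/q
S^2 = 8*0.7*4*0.7/0.007 + 4*0.2*0.7^2/0.007
S = sqrt(2296.0000)

47.9166 m


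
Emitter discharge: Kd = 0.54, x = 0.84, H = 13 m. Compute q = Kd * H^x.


q = Kd * H^x = 0.54 * 13^0.84 = 0.54 * 8.624073

4.6570 L/h


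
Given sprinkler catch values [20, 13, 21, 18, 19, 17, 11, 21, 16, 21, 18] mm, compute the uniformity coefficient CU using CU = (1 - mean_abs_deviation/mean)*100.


mean = 17.727273 mm
MAD = 2.528926 mm
CU = (1 - 2.528926/17.727273)*100

85.7343 %


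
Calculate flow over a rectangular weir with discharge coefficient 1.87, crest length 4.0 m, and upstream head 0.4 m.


Q = C * L * H^(3/2) = 1.87 * 4.0 * 0.4^1.5 = 1.87 * 4.0 * 0.252982

1.8923 m^3/s


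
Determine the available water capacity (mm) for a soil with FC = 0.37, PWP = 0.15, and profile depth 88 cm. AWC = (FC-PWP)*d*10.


AWC = (FC - PWP) * d * 10
AWC = (0.37 - 0.15) * 88 * 10
AWC = 0.2200 * 88 * 10

193.6000 mm


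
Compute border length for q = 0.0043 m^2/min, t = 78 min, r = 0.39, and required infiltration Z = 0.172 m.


L = q*t/((1+r)*Z)
L = 0.0043*78/((1+0.39)*0.172)
L = 0.3354/0.23908

1.4029 m


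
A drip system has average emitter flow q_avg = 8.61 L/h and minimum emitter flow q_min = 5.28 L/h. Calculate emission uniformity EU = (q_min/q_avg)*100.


EU = (q_min/q_avg)*100 = (5.28/8.61)*100 = 61.3240%

61.3240 %


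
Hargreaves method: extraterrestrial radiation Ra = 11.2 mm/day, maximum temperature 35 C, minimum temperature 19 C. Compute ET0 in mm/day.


Tmean = (Tmax + Tmin)/2 = (35 + 19)/2 = 27.0
ET0 = 0.0023 * 11.2 * (27.0 + 17.8) * sqrt(35 - 19)
ET0 = 0.0023 * 11.2 * 44.8 * 4.000000

4.6162 mm/day


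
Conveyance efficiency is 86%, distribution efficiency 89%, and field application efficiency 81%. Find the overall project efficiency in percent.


Ec = 0.86, Eb = 0.89, Ea = 0.81
E = 0.86 * 0.89 * 0.81 * 100 = 61.9974%

61.9974 %


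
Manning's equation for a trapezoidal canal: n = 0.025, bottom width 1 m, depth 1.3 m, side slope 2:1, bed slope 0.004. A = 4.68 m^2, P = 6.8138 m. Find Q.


R = A/P = 4.68/6.8138 = 0.686841
Q = (1/0.025) * 4.68 * 0.686841^(2/3) * 0.004^0.5

9.2167 m^3/s


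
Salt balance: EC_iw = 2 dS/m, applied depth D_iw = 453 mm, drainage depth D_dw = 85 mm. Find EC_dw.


EC_dw = EC_iw * D_iw / D_dw
EC_dw = 2 * 453 / 85
EC_dw = 906 / 85

10.6588 dS/m


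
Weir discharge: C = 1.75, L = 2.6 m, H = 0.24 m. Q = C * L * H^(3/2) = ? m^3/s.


Q = C * L * H^(3/2) = 1.75 * 2.6 * 0.24^1.5 = 1.75 * 2.6 * 0.117576

0.5350 m^3/s


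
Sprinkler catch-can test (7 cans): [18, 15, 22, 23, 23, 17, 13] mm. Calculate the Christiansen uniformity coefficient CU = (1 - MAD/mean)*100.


mean = 18.714286 mm
MAD = 3.387755 mm
CU = (1 - 3.387755/18.714286)*100

81.8975 %


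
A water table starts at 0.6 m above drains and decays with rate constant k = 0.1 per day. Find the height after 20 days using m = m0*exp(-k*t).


m = m0 * exp(-k*t)
m = 0.6 * exp(-0.1 * 20)
m = 0.6 * exp(-2.0000)

0.0812 m


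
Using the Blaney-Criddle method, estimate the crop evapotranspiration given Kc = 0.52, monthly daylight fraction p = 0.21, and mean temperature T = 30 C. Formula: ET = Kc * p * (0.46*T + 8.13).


ET = Kc * p * (0.46*T + 8.13)
ET = 0.52 * 0.21 * (0.46*30 + 8.13)
ET = 0.52 * 0.21 * 21.9300

2.3948 mm/day


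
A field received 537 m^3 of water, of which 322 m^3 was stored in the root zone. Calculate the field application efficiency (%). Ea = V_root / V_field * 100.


Ea = V_root / V_field * 100 = 322 / 537 * 100 = 59.9628%

59.9628 %


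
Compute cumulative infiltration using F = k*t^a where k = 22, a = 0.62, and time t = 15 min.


F = k * t^a = 22 * 15^0.62
F = 22 * 5.360146

117.9232 mm


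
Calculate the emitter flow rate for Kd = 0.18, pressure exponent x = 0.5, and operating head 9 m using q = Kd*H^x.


q = Kd * H^x = 0.18 * 9^0.5 = 0.18 * 3.000000

0.5400 L/h


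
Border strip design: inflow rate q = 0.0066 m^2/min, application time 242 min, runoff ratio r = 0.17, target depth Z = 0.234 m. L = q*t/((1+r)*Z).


L = q*t/((1+r)*Z)
L = 0.0066*242/((1+0.17)*0.234)
L = 1.5972/0.27378

5.8339 m


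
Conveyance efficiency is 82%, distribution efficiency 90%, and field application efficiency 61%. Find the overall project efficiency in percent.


Ec = 0.82, Eb = 0.9, Ea = 0.61
E = 0.82 * 0.9 * 0.61 * 100 = 45.0180%

45.0180 %


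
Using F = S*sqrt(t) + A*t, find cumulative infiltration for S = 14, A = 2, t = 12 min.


F = S*sqrt(t) + A*t
F = 14*sqrt(12) + 2*12
F = 14*3.464102 + 24

72.4974 mm


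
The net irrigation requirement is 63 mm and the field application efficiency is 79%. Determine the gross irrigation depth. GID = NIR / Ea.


Ea = 79% = 0.79
GID = NIR / Ea = 63 / 0.79 = 79.7468 mm

79.7468 mm


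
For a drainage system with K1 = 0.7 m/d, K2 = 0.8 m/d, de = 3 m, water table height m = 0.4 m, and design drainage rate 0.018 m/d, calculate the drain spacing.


S^2 = 8*K2*de*m/q + 4*K1*m^2/q
S^2 = 8*0.8*3*0.4/0.018 + 4*0.7*0.4^2/0.018
S = sqrt(451.5556)

21.2498 m


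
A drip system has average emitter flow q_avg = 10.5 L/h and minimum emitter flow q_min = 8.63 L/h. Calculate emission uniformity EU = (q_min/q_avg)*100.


EU = (q_min/q_avg)*100 = (8.63/10.5)*100 = 82.1905%

82.1905 %


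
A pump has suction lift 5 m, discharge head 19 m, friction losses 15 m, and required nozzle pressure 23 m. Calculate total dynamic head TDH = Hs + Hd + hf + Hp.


TDH = Hs + Hd + hf + Hp = 5 + 19 + 15 + 23 = 62

62 m


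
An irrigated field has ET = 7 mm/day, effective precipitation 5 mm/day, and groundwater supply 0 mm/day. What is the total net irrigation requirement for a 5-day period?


Daily deficit = ET - Pe - GW = 7 - 5 - 0 = 2 mm/day
NIR = 2 * 5 = 10 mm

10.0000 mm


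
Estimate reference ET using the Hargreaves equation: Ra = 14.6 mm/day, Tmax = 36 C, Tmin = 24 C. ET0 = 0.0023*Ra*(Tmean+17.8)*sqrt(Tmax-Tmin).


Tmean = (Tmax + Tmin)/2 = (36 + 24)/2 = 30.0
ET0 = 0.0023 * 14.6 * (30.0 + 17.8) * sqrt(36 - 24)
ET0 = 0.0023 * 14.6 * 47.8 * 3.464102

5.5603 mm/day


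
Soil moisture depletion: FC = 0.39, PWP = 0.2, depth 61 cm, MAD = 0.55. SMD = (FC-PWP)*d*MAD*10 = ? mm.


SMD = (FC - PWP) * d * MAD * 10
SMD = (0.39 - 0.2) * 61 * 0.55 * 10
SMD = 0.1900 * 61 * 0.55 * 10

63.7450 mm


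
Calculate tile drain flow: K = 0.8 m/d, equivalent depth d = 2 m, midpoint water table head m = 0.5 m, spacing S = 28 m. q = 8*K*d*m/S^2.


q = 8*K*d*m/S^2
q = 8*0.8*2*0.5/28^2
q = 6.4000 / 784

0.0082 m/d


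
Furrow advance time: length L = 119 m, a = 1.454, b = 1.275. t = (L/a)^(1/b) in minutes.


t = (L/a)^(1/b)
t = (119/1.454)^(1/1.275)
t = 81.843191^(1/1.275)

31.6503 min


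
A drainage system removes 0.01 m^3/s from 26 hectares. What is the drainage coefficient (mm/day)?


DC = Q * 86400 / (A * 10000) * 1000
DC = 0.01 * 86400 / (26 * 10000) * 1000
DC = 864000.0000 / 260000

3.3231 mm/day


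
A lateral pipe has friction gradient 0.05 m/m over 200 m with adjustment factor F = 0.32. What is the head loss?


hf = J * L * F = 0.05 * 200 * 0.32 = 3.2000 m

3.2000 m


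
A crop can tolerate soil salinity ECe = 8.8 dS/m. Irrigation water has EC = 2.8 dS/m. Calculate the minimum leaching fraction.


LR = ECiw / (5*ECe - ECiw)
LR = 2.8 / (5*8.8 - 2.8)
LR = 2.8 / 41.2000

0.0680


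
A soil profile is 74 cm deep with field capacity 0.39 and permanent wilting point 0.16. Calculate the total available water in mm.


AWC = (FC - PWP) * d * 10
AWC = (0.39 - 0.16) * 74 * 10
AWC = 0.2300 * 74 * 10

170.2000 mm


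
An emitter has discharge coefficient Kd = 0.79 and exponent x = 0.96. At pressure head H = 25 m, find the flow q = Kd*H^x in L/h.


q = Kd * H^x = 0.79 * 25^0.96 = 0.79 * 21.979733

17.3640 L/h


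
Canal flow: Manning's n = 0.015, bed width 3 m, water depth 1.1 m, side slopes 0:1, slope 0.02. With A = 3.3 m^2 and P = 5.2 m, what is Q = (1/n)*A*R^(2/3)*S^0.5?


R = A/P = 3.3/5.2 = 0.634615
Q = (1/0.015) * 3.3 * 0.634615^(2/3) * 0.02^0.5

22.9762 m^3/s


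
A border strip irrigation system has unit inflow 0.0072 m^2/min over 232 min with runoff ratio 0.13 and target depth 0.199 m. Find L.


L = q*t/((1+r)*Z)
L = 0.0072*232/((1+0.13)*0.199)
L = 1.6704/0.22487

7.4283 m


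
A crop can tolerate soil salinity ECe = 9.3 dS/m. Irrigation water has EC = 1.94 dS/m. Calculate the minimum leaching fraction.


LR = ECiw / (5*ECe - ECiw)
LR = 1.94 / (5*9.3 - 1.94)
LR = 1.94 / 44.5600

0.0435


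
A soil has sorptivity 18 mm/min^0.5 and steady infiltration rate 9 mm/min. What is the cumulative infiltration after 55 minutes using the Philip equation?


F = S*sqrt(t) + A*t
F = 18*sqrt(55) + 9*55
F = 18*7.416198 + 495

628.4916 mm


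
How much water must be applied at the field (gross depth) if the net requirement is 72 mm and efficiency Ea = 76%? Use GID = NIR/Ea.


Ea = 76% = 0.76
GID = NIR / Ea = 72 / 0.76 = 94.7368 mm

94.7368 mm


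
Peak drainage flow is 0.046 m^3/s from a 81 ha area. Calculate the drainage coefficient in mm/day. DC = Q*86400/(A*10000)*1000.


DC = Q * 86400 / (A * 10000) * 1000
DC = 0.046 * 86400 / (81 * 10000) * 1000
DC = 3974400.0000 / 810000

4.9067 mm/day


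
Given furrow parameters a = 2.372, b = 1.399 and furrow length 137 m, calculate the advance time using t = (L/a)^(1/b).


t = (L/a)^(1/b)
t = (137/2.372)^(1/1.399)
t = 57.757167^(1/1.399)

18.1631 min


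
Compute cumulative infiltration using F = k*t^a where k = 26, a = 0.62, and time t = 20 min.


F = k * t^a = 26 * 20^0.62
F = 26 * 6.406762

166.5758 mm


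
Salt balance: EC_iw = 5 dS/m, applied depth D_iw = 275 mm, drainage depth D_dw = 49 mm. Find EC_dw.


EC_dw = EC_iw * D_iw / D_dw
EC_dw = 5 * 275 / 49
EC_dw = 1375 / 49

28.0612 dS/m


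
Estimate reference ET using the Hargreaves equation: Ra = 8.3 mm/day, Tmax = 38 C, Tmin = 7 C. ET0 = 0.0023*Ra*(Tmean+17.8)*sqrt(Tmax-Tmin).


Tmean = (Tmax + Tmin)/2 = (38 + 7)/2 = 22.5
ET0 = 0.0023 * 8.3 * (22.5 + 17.8) * sqrt(38 - 7)
ET0 = 0.0023 * 8.3 * 40.3 * 5.567764

4.2834 mm/day


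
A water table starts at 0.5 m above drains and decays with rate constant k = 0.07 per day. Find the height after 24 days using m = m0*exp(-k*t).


m = m0 * exp(-k*t)
m = 0.5 * exp(-0.07 * 24)
m = 0.5 * exp(-1.6800)

0.0932 m


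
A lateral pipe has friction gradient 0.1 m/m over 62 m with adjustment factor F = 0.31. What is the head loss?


hf = J * L * F = 0.1 * 62 * 0.31 = 1.9220 m

1.9220 m


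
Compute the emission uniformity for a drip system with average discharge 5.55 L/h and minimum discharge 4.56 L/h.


EU = (q_min/q_avg)*100 = (4.56/5.55)*100 = 82.1622%

82.1622 %


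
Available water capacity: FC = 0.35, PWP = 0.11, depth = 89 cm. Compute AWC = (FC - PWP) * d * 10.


AWC = (FC - PWP) * d * 10
AWC = (0.35 - 0.11) * 89 * 10
AWC = 0.2400 * 89 * 10

213.6000 mm


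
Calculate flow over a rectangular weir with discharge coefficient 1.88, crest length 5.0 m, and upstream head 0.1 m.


Q = C * L * H^(3/2) = 1.88 * 5.0 * 0.1^1.5 = 1.88 * 5.0 * 0.031623

0.2973 m^3/s


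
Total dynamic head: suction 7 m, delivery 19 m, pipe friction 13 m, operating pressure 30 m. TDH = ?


TDH = Hs + Hd + hf + Hp = 7 + 19 + 13 + 30 = 69

69 m


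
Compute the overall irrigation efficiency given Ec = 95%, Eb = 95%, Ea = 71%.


Ec = 0.95, Eb = 0.95, Ea = 0.71
E = 0.95 * 0.95 * 0.71 * 100 = 64.0775%

64.0775 %


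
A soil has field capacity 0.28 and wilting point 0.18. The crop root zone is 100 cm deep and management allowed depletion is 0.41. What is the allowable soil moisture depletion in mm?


SMD = (FC - PWP) * d * MAD * 10
SMD = (0.28 - 0.18) * 100 * 0.41 * 10
SMD = 0.1000 * 100 * 0.41 * 10

41.0000 mm


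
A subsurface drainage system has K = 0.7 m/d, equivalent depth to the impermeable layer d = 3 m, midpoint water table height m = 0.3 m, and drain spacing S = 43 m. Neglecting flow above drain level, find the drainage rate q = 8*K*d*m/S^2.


q = 8*K*d*m/S^2
q = 8*0.7*3*0.3/43^2
q = 5.0400 / 1849

0.0027 m/d


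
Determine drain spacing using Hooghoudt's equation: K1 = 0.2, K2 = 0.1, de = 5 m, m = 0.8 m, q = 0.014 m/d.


S^2 = 8*K2*de*m/q + 4*K1*m^2/q
S^2 = 8*0.1*5*0.8/0.014 + 4*0.2*0.8^2/0.014
S = sqrt(265.1429)

16.2832 m


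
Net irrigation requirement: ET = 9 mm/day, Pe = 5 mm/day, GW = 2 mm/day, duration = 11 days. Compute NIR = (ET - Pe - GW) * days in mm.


Daily deficit = ET - Pe - GW = 9 - 5 - 2 = 2 mm/day
NIR = 2 * 11 = 22 mm

22.0000 mm


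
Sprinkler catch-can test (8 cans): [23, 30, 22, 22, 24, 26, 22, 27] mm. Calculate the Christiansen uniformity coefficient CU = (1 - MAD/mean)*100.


mean = 24.500000 mm
MAD = 2.375000 mm
CU = (1 - 2.375000/24.500000)*100

90.3061 %


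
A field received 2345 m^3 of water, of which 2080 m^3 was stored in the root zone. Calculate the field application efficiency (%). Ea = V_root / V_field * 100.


Ea = V_root / V_field * 100 = 2080 / 2345 * 100 = 88.6994%

88.6994 %


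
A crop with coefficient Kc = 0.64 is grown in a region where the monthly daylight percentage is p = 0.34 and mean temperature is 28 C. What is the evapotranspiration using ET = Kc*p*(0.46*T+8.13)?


ET = Kc * p * (0.46*T + 8.13)
ET = 0.64 * 0.34 * (0.46*28 + 8.13)
ET = 0.64 * 0.34 * 21.0100

4.5718 mm/day


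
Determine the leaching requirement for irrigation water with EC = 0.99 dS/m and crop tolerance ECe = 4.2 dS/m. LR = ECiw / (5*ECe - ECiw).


LR = ECiw / (5*ECe - ECiw)
LR = 0.99 / (5*4.2 - 0.99)
LR = 0.99 / 20.0100

0.0495


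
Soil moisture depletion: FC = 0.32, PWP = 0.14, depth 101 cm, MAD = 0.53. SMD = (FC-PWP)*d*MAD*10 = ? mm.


SMD = (FC - PWP) * d * MAD * 10
SMD = (0.32 - 0.14) * 101 * 0.53 * 10
SMD = 0.1800 * 101 * 0.53 * 10

96.3540 mm


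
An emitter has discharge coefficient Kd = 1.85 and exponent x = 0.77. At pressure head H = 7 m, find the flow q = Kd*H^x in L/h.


q = Kd * H^x = 1.85 * 7^0.77 = 1.85 * 4.474304

8.2775 L/h


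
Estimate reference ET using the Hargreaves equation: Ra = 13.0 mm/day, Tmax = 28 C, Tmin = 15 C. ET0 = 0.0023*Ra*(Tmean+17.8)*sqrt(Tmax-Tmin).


Tmean = (Tmax + Tmin)/2 = (28 + 15)/2 = 21.5
ET0 = 0.0023 * 13.0 * (21.5 + 17.8) * sqrt(28 - 15)
ET0 = 0.0023 * 13.0 * 39.3 * 3.605551

4.2368 mm/day


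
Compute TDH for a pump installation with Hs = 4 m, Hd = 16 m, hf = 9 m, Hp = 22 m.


TDH = Hs + Hd + hf + Hp = 4 + 16 + 9 + 22 = 51

51 m


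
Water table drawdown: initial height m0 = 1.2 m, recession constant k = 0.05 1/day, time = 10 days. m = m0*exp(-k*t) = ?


m = m0 * exp(-k*t)
m = 1.2 * exp(-0.05 * 10)
m = 1.2 * exp(-0.5000)

0.7278 m


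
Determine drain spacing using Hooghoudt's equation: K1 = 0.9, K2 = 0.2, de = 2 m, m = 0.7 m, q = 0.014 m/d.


S^2 = 8*K2*de*m/q + 4*K1*m^2/q
S^2 = 8*0.2*2*0.7/0.014 + 4*0.9*0.7^2/0.014
S = sqrt(286.0000)

16.9115 m


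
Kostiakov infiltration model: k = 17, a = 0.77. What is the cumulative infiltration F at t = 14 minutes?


F = k * t^a = 17 * 14^0.77
F = 17 * 7.629895

129.7082 mm


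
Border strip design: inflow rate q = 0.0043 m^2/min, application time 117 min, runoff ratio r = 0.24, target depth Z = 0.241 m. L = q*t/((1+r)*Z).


L = q*t/((1+r)*Z)
L = 0.0043*117/((1+0.24)*0.241)
L = 0.5031/0.29884

1.6835 m
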